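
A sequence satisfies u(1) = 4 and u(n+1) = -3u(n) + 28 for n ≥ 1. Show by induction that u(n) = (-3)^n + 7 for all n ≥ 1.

Base case: u(1) = 4, and (-3)^1 + 7 = -3 + 7 = 4.
Assume u(m) = (-3)^m + 7 for some m ≥ 1.
Then u(m+1) = -3u(m) + 28 = -3·((-3)^m + 7) + 28 = -3·(-3)^m − 21 + 28 = (-3)^{m+1} + 7.
By induction, u(n) = (-3)^n + 7 for all n ≥ 1.

u(n) = (-3)^n + 7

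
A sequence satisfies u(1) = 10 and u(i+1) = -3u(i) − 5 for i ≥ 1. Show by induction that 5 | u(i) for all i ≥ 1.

Base case: u(1) = 10 = 5·2, so 5 | u(1).
Assume 5 | u(r), so u(r) = 5t for some integer t.
Then u(r+1) = -3u(r) − 5 = -3·(5t) − 5 = 5(-3t − 1), so 5 | u(r+1).
Hence 5 | u(i) for every i ≥ 1, by induction.

5 | u(i)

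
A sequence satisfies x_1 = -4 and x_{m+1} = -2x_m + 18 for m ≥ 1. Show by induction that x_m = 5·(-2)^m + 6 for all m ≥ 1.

Base case: x_1 = -4, and 5·(-2)^1 + 6 = -10 + 6 = -4.
Assume x_j = 5·(-2)^j + 6 for some j ≥ 1.
Then x_{j+1} = -2x_j + 18 = -2·(5·(-2)^j + 6) + 18 = -10·(-2)^j − 12 + 18 = 5·(-2)^{j+1} + 6.
Hence x_m = 5·(-2)^m + 6 for every m ≥ 1, by induction.

x_m = 5·(-2)^m + 6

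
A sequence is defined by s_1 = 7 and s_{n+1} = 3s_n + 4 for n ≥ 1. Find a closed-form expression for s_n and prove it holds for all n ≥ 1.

Claim: s_n = 3^{n+1} − 2.

Base case: s_1 = 7, and 3^{1+1} − 2 = 9 − 2 = 7.
Assume s_k = 3^{k+1} − 2 for some k ≥ 1.
Then s_{k+1} = 3s_k + 4 = 3·(3^{k+1} − 2) + 4 = 3^{k+2} − 6 + 4 = 3^{k+2} − 2.
This completes the inductive step, so s_n = 3^{n+1} − 2 for all n ≥ 1.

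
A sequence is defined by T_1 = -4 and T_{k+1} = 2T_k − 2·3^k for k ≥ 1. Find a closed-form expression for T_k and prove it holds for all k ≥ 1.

Claim: T_k = 2^k − 2·3^k.

Base case: T_1 = -4, and 2^1 − 2·3^1 = 2 − 6 = -4.
Assume T_r = 2^r − 2·3^r for some r ≥ 1.
Then T_{r+1} = 2T_r − 2·3^r = 2·(2^r − 2·3^r) − 2·3^r = 2^{r+1} − 4·3^r − 2·3^r = 2^{r+1} − 6·3^r = 2^{r+1} − 2·3^{r+1}.
So the formula holds for r+1, and by induction T_k = 2^k − 2·3^k for all k ≥ 1.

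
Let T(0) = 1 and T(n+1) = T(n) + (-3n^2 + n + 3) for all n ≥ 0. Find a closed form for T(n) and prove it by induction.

Claim: T(n) = -n^3 + 2n^2 + 2n + 1.

Base case: T(0) = 1, and -0^3 + 2·0^2 + 2·0 + 1 = 1.
Assume T(m) = -m^3 + 2m^2 + 2m + 1.
Then T(m+1) = T(m) + (-3m^2 + m + 3) = (-m^3 + 2m^2 + 2m + 1) + (-3m^2 + m + 3) = -m^3 − m^2 + 3m + 4,
and -(m+1)^3 + 2·(m+1)^2 + 2·(m+1) + 1 = -m^3 − m^2 + 3m + 4.
This completes the inductive step, so T(n) = -n^3 + 2n^2 + 2n + 1 for all n ≥ 0.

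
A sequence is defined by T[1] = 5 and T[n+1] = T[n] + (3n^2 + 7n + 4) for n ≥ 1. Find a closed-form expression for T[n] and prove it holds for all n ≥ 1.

Claim: T[n] = n^3 + 2n^2 + n + 1.

Base case: T[1] = 5, and 1^3 + 2·1^2 + 1 + 1 = 5.
Assume T[m] = m^3 + 2m^2 + m + 1.
Then T[m+1] = T[m] + (3m^2 + 7m + 4) = (m^3 + 2m^2 + m + 1) + (3m^2 + 7m + 4) = m^3 + 5m^2 + 8m + 5,
and (m+1)^3 + 2·(m+1)^2 + (m+1) + 1 = m^3 + 5m^2 + 8m + 5.
By induction, T[n] = n^3 + 2n^2 + n + 1 for all n ≥ 1.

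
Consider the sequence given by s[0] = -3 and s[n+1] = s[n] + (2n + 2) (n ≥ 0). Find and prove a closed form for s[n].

Claim: s[n] = n^2 + n − 3.

Base case: s[0] = -3, and 0^2 + 0 − 3 = -3.
Assume s[k] = k^2 + k − 3.
Then s[k+1] = s[k] + (2k + 2) = (k^2 + k − 3) + (2k + 2) = k^2 + 3k − 1,
and (k+1)^2 + (k+1) − 3 = k^2 + 3k − 1.
This completes the inductive step, so s[n] = n^2 + n − 3 for all n ≥ 0.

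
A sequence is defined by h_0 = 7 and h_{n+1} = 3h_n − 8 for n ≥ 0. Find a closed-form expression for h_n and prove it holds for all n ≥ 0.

Claim: h_n = 3^{n+1} + 4.

Base case: h_0 = 7, and 3^{0+1} + 4 = 3 + 4 = 7.
Assume h_j = 3^{j+1} + 4 for some j ≥ 0.
Then h_{j+1} = 3h_j − 8 = 3·(3^{j+1} + 4) − 8 = 3^{j+2} + 12 − 8 = 3^{j+2} + 4.
So the formula holds for j+1, and by induction h_n = 3^{n+1} + 4 for all n ≥ 0.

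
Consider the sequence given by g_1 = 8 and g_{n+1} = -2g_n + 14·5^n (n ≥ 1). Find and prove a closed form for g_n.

Claim: g_n = (-2)^n + 2·5^n.

Base case: g_1 = 8, and (-2)^1 + 2·5^1 = -2 + 10 = 8.
Assume g_k = (-2)^k + 2·5^k for some k ≥ 1.
Then g_{k+1} = -2g_k + 14·5^k = -2·((-2)^k + 2·5^k) + 14·5^k = (-2)^{k+1} − 4·5^k + 14·5^k = (-2)^{k+1} + 10·5^k = (-2)^{k+1} + 2·5^{k+1}.
This completes the inductive step, so g_n = (-2)^n + 2·5^n for all n ≥ 1.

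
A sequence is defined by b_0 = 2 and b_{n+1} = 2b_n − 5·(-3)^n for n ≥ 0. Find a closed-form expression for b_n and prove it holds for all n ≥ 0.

Claim: b_n = 2^n + (-3)^n.

Base case: b_0 = 2, and 2^0 + (-3)^0 = 1 + 1 = 2.
Assume b_m = 2^m + (-3)^m for some m ≥ 0.
Then b_{m+1} = 2b_m − 5·(-3)^m = 2·(2^m + (-3)^m) − 5·(-3)^m = 2^{m+1} + 2·(-3)^m − 5·(-3)^m = 2^{m+1} − 3·(-3)^m = 2^{m+1} + (-3)^{m+1}.
This completes the inductive step, so b_n = 2^n + (-3)^n for all n ≥ 0.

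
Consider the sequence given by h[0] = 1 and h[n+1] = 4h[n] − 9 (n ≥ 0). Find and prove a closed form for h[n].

Claim: h[n] = -2·4^n + 3.

Base case: h[0] = 1, and -2·4^0 + 3 = -2 + 3 = 1.
Assume h[k] = -2·4^k + 3 for some k ≥ 0.
Then h[k+1] = 4h[k] − 9 = 4·(-2·4^k + 3) − 9 = -8·4^k + 12 − 9 = -2·4^{k+1} + 3.
This completes the inductive step, so h[n] = -2·4^n + 3 for all n ≥ 0.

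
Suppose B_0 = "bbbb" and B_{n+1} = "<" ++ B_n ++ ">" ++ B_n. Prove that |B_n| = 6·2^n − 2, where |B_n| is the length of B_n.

Base case: |B_0| = 4, and 6·2^0 − 2 = 4.
Assume |B_k| = 6·2^k − 2.
Then |B_{k+1}| = 1 + |B_k| + 1 + |B_k| = 2|B_k| + 2 = 2(6·2^k − 2) + 2 = 6·2^{k+1} − 4 + 2 = 6·2^{k+1} − 2.
This completes the inductive step, so |B_n| = 6·2^n − 2 for all n ≥ 0.

|B_n| = 6·2^n − 2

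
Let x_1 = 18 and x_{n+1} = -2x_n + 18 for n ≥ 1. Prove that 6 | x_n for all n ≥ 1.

Base case: x_1 = 18 = 6·3, so 6 | x_1.
Assume 6 | x_r, so x_r = 6t for some integer t.
Then x_{r+1} = -2x_r + 18 = -2·(6t) + 18 = 6(-2t + 3), so 6 | x_{r+1}.
Hence 6 | x_n for every n ≥ 1, by induction.

6 | x_n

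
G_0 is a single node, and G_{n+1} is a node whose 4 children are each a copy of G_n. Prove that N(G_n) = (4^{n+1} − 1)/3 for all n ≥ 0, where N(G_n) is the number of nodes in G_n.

Base case: N(G_0) = 1, and (4^{0+1} − 1)/3 = 1.
Assume N(G_j) = (4^{j+1} − 1)/3.
Then N(G_{j+1}) = 1 + 4N(G_j) = 1 + 4·(4^{j+1} − 1)/3 = 1 + (4^{j+2} − 4)/3 = (3 + 4^{j+2} − 4)/3 = (4^{j+2} − 1)/3.
So the formula holds for j+1, and by induction N(G_n) = (4^{n+1} − 1)/3 for all n ≥ 0.

N(G_n) = (4^{n+1} − 1)/3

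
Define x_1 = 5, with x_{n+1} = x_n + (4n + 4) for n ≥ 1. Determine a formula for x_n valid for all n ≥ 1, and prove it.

Claim: x_n = 2n^2 + 2n + 1.

Base case: x_1 = 5, and 2·1^2 + 2·1 + 1 = 5.
Assume x_m = 2m^2 + 2m + 1.
Then x_{m+1} = x_m + (4m + 4) = (2m^2 + 2m + 1) + (4m + 4) = 2m^2 + 6m + 5,
and 2·(m+1)^2 + 2·(m+1) + 1 = 2m^2 + 6m + 5.
Hence x_n = 2n^2 + 2n + 1 for every n ≥ 1, by induction.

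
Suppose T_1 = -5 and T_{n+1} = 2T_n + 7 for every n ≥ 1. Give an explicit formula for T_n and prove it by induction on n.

Claim: T_n = 2^n − 7.

Base case: T_1 = -5, and 2^1 − 7 = 2 − 7 = -5.
Assume T_k = 2^k − 7 for some k ≥ 1.
Then T_{k+1} = 2T_k + 7 = 2·(2^k − 7) + 7 = 2^{k+1} − 14 + 7 = 2^{k+1} − 7.
So the formula holds for k+1, and by induction T_n = 2^n − 7 for all n ≥ 1.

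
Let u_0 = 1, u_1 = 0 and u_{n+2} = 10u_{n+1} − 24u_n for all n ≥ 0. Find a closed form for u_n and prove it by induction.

Claim: u_n = 3·4^n − 2·6^n.

Base cases: u_0 = 1 and 3·4^0 − 2·6^0 = 1; u_1 = 0 and 3·4^1 − 2·6^1 = 0.
Assume u_j = 3·4^j − 2·6^j for all 0 ≤ j ≤ k, where k ≥ 1.
Then u_{k+1} = 10u_k − 24u_{k−1} = 10·(3·4^k − 2·6^k) − 24·(3·4^{k−1} − 2·6^{k−1}) = 3·(10·4 − 24)4^{k−1} − 2·(10·6 − 24)6^{k−1} = 48·4^{k−1} − 72·6^{k−1} = 3·4^{k+1} − 2·6^{k+1}.
This completes the inductive step, so u_n = 3·4^n − 2·6^n for all n ≥ 0.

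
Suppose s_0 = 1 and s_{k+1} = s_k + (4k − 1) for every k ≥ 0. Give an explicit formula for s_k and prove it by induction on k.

Claim: s_k = 2k^2 − 3k + 1.

Base case: s_0 = 1, and 2·0^2 − 3·0 + 1 = 1.
Assume s_m = 2m^2 − 3m + 1.
Then s_{m+1} = s_m + (4m − 1) = (2m^2 − 3m + 1) + (4m − 1) = 2m^2 + m,
and 2·(m+1)^2 − 3·(m+1) + 1 = 2m^2 + m.
By induction, s_k = 2k^2 − 3k + 1 for all k ≥ 0.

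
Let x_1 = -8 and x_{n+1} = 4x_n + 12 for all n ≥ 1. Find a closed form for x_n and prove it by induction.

Claim: x_n = -4^n − 4.

Base case: x_1 = -8, and -4^1 − 4 = -4 − 4 = -8.
Assume x_j = -4^j − 4 for some j ≥ 1.
Then x_{j+1} = 4x_j + 12 = 4·(-4^j − 4) + 12 = -4^{j+1} − 16 + 12 = -4^{j+1} − 4.
By induction, x_n = -4^n − 4 for all n ≥ 1.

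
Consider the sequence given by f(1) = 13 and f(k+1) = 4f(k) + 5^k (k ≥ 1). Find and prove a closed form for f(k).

Claim: f(k) = 2·4^k + 5^k.

Base case: f(1) = 13, and 2·4^1 + 5^1 = 8 + 5 = 13.
Assume f(r) = 2·4^r + 5^r for some r ≥ 1.
Then f(r+1) = 4f(r) + 5^r = 4·(2·4^r + 5^r) + 5^r = 2·4^{r+1} + 4·5^r + 5^r = 2·4^{r+1} + 5·5^r = 2·4^{r+1} + 5^{r+1}.
By induction, f(k) = 2·4^k + 5^k for all k ≥ 1.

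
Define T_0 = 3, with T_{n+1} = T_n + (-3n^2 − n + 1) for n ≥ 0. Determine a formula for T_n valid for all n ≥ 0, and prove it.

Claim: T_n = -n^3 + n^2 + n + 3.

Base case: T_0 = 3, and -0^3 + 0^2 + 0 + 3 = 3.
Assume T_j = -j^3 + j^2 + j + 3.
Then T_{j+1} = T_j + (-3j^2 − j + 1) = (-j^3 + j^2 + j + 3) + (-3j^2 − j + 1) = -j^3 − 2j^2 + 4,
and -(j+1)^3 + (j+1)^2 + (j+1) + 3 = -j^3 − 2j^2 + 4.
This completes the inductive step, so T_n = -n^3 + n^2 + n + 3 for all n ≥ 0.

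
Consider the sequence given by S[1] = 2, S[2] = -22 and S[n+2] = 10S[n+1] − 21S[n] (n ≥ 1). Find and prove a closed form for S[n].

Claim: S[n] = 3·3^n − 7^n.

Base cases: S[1] = 2 and 3·3^1 − 7^1 = 2; S[2] = -22 and 3·3^2 − 7^2 = -22.
Assume S[i] = 3·3^i − 7^i for all 1 ≤ i ≤ j, where j ≥ 2.
Then S[j+1] = 10S[j] − 21S[j−1] = 10·(3·3^j − 7^j) − 21·(3·3^{j−1} − 7^{j−1}) = 3·(10·3 − 21)3^{j−1} − (10·7 − 21)7^{j−1} = 27·3^{j−1} − 49·7^{j−1} = 3·3^{j+1} − 7^{j+1}.
Hence S[n] = 3·3^n − 7^n for every n ≥ 1, by strong induction.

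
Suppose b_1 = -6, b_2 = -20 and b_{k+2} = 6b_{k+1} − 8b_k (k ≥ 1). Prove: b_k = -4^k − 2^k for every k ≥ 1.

Base cases: b_1 = -6 and -4^1 − 2^1 = -6; b_2 = -20 and -4^2 − 2^2 = -20.
Assume b_j = -4^j − 2^j for all 1 ≤ j ≤ m, where m ≥ 2.
Then b_{m+1} = 6b_m − 8b_{m−1} = 6·(-4^m − 2^m) − 8·(-4^{m−1} − 2^{m−1}) = -(6·4 − 8)4^{m−1} − (6·2 − 8)2^{m−1} = -16·4^{m−1} − 4·2^{m−1} = -4^{m+1} − 2^{m+1}.
This completes the inductive step, so b_k = -4^k − 2^k for all k ≥ 1.

b_k = -4^k − 2^k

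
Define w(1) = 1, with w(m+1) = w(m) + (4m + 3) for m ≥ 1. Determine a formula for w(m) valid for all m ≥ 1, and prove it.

Claim: w(m) = 2m^2 + m − 2.

Base case: w(1) = 1, and 2·1^2 + 1 − 2 = 1.
Assume w(r) = 2r^2 + r − 2.
Then w(r+1) = w(r) + (4r + 3) = (2r^2 + r − 2) + (4r + 3) = 2r^2 + 5r + 1,
and 2·(r+1)^2 + (r+1) − 2 = 2r^2 + 5r + 1.
This completes the inductive step, so w(m) = 2m^2 + m − 2 for all m ≥ 1.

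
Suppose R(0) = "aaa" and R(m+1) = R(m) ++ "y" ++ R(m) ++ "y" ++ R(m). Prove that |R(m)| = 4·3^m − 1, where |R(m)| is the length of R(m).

Base case: |R(0)| = 3, and 4·3^0 − 1 = 3.
Assume |R(r)| = 4·3^r − 1.
Then |R(r+1)| = 3|R(r)| + 2 = 3(4·3^r − 1) + 2 = 4·3^{r+1} − 3 + 2 = 4·3^{r+1} − 1.
By induction, |R(m)| = 4·3^m − 1 for all m ≥ 0.

|R(m)| = 4·3^m − 1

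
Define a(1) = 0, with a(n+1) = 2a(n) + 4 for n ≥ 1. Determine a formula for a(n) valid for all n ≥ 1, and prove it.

Claim: a(n) = 2^{n+1} − 4.

Base case: a(1) = 0, and 2^{1+1} − 4 = 4 − 4 = 0.
Assume a(k) = 2^{k+1} − 4 for some k ≥ 1.
Then a(k+1) = 2a(k) + 4 = 2·(2^{k+1} − 4) + 4 = 2^{k+2} − 8 + 4 = 2^{k+2} − 4.
This completes the inductive step, so a(n) = 2^{n+1} − 4 for all n ≥ 1.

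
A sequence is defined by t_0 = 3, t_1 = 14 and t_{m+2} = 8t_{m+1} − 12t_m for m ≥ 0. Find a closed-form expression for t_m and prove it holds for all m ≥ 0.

Claim: t_m = 2^m + 2·6^m.

Base cases: t_0 = 3 and 2^0 + 2·6^0 = 3; t_1 = 14 and 2^1 + 2·6^1 = 14.
Assume t_i = 2^i + 2·6^i for all 0 ≤ i ≤ j, where j ≥ 1.
Then t_{j+1} = 8t_j − 12t_{j−1} = 8·(2^j + 2·6^j) − 12·(2^{j−1} + 2·6^{j−1}) = (8·2 − 12)2^{j−1} + 2·(8·6 − 12)6^{j−1} = 4·2^{j−1} + 72·6^{j−1} = 2^{j+1} + 2·6^{j+1}.
This completes the inductive step, so t_m = 2^m + 2·6^m for all m ≥ 0.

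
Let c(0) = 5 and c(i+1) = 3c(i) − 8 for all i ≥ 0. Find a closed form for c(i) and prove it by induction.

Claim: c(i) = 3^i + 4.

Base case: c(0) = 5, and 3^0 + 4 = 1 + 4 = 5.
Assume c(k) = 3^k + 4 for some k ≥ 0.
Then c(k+1) = 3c(k) − 8 = 3·(3^k + 4) − 8 = 3^{k+1} + 12 − 8 = 3^{k+1} + 4.
Hence c(i) = 3^i + 4 for every i ≥ 0, by induction.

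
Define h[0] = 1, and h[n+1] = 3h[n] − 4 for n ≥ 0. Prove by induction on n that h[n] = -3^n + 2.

Base case: h[0] = 1, and -3^0 + 2 = -1 + 2 = 1.
Assume h[j] = -3^j + 2 for some j ≥ 0.
Then h[j+1] = 3h[j] − 4 = 3·(-3^j + 2) − 4 = -3^{j+1} + 6 − 4 = -3^{j+1} + 2.
So the formula holds for j+1, and by induction h[n] = -3^n + 2 for all n ≥ 0.

h[n] = -3^n + 2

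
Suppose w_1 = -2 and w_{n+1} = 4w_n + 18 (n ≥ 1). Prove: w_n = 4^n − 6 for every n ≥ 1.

Base case: w_1 = -2, and 4^1 − 6 = 4 − 6 = -2.
Assume w_k = 4^k − 6 for some k ≥ 1.
Then w_{k+1} = 4w_k + 18 = 4·(4^k − 6) + 18 = 4^{k+1} − 24 + 18 = 4^{k+1} − 6.
Hence w_n = 4^n − 6 for every n ≥ 1, by induction.

w_n = 4^n − 6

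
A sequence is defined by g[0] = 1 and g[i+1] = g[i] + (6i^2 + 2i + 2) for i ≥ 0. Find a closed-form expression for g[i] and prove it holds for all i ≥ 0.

Claim: g[i] = 2i^3 − 2i^2 + 2i + 1.

Base case: g[0] = 1, and 2·0^3 − 2·0^2 + 2·0 + 1 = 1.
Assume g[m] = 2m^3 − 2m^2 + 2m + 1.
Then g[m+1] = g[m] + (6m^2 + 2m + 2) = (2m^3 − 2m^2 + 2m + 1) + (6m^2 + 2m + 2) = 2m^3 + 4m^2 + 4m + 3,
and 2·(m+1)^3 − 2·(m+1)^2 + 2·(m+1) + 1 = 2m^3 + 4m^2 + 4m + 3.
This completes the inductive step, so g[i] = 2i^3 − 2i^2 + 2i + 1 for all i ≥ 0.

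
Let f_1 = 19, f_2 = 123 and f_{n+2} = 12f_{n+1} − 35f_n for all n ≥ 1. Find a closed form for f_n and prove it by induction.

Claim: f_n = 5^n + 2·7^n.

Base cases: f_1 = 19 and 5^1 + 2·7^1 = 19; f_2 = 123 and 5^2 + 2·7^2 = 123.
Assume f_j = 5^j + 2·7^j for all 1 ≤ j ≤ k, where k ≥ 2.
Then f_{k+1} = 12f_k − 35f_{k−1} = 12·(5^k + 2·7^k) − 35·(5^{k−1} + 2·7^{k−1}) = (12·5 − 35)5^{k−1} + 2·(12·7 − 35)7^{k−1} = 25·5^{k−1} + 98·7^{k−1} = 5^{k+1} + 2·7^{k+1}.
Hence f_n = 5^n + 2·7^n for every n ≥ 1, by strong induction.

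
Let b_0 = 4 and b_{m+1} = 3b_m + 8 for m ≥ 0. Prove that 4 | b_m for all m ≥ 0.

Base case: b_0 = 4 = 4·1, so 4 | b_0.
Assume 4 | b_k, so b_k = 4t for some integer t.
Then b_{k+1} = 3b_k + 8 = 3·(4t) + 8 = 4(3t + 2), so 4 | b_{k+1}.
Hence 4 | b_m for every m ≥ 0, by induction.

4 | b_m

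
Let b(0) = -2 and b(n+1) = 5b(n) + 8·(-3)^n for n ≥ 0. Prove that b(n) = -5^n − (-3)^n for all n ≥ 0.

Base case: b(0) = -2, and -5^0 − (-3)^0 = -1 − 1 = -2.
Assume b(r) = -5^r − (-3)^r for some r ≥ 0.
Then b(r+1) = 5b(r) + 8·(-3)^r = 5·(-5^r − (-3)^r) + 8·(-3)^r = -5^{r+1} − 5·(-3)^r + 8·(-3)^r = -5^{r+1} + 3·(-3)^r = -5^{r+1} − (-3)^{r+1}.
By induction, b(n) = -5^n − (-3)^n for all n ≥ 0.

b(n) = -5^n − (-3)^n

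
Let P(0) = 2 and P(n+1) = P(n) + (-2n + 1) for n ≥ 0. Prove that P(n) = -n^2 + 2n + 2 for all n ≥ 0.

Base case: P(0) = 2, and -0^2 + 2·0 + 2 = 2.
Assume P(m) = -m^2 + 2m + 2.
Then P(m+1) = P(m) + (-2m + 1) = (-m^2 + 2m + 2) + (-2m + 1) = -m^2 + 3,
and -(m+1)^2 + 2·(m+1) + 2 = -m^2 + 3.
This completes the inductive step, so P(n) = -n^2 + 2n + 2 for all n ≥ 0.

P(n) = -n^2 + 2n + 2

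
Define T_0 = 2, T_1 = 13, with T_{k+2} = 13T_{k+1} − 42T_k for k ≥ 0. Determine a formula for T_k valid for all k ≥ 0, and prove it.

Claim: T_k = 6^k + 7^k.

Base cases: T_0 = 2 and 6^0 + 7^0 = 2; T_1 = 13 and 6^1 + 7^1 = 13.
Assume T_j = 6^j + 7^j for all 0 ≤ j ≤ r, where r ≥ 1.
Then T_{r+1} = 13T_r − 42T_{r−1} = 13·(6^r + 7^r) − 42·(6^{r−1} + 7^{r−1}) = (13·6 − 42)6^{r−1} + (13·7 − 42)7^{r−1} = 36·6^{r−1} + 49·7^{r−1} = 6^{r+1} + 7^{r+1}.
Hence T_k = 6^k + 7^k for every k ≥ 0, by strong induction.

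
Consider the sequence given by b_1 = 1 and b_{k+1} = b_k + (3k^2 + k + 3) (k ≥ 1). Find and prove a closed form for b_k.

Claim: b_k = k^3 − k^2 + 3k − 2.

Base case: b_1 = 1, and 1^3 − 1^2 + 3·1 − 2 = 1.
Assume b_r = r^3 − r^2 + 3r − 2.
Then b_{r+1} = b_r + (3r^2 + r + 3) = (r^3 − r^2 + 3r − 2) + (3r^2 + r + 3) = r^3 + 2r^2 + 4r + 1,
and (r+1)^3 − (r+1)^2 + 3·(r+1) − 2 = r^3 + 2r^2 + 4r + 1.
This completes the inductive step, so b_k = k^3 − k^2 + 3k − 2 for all k ≥ 1.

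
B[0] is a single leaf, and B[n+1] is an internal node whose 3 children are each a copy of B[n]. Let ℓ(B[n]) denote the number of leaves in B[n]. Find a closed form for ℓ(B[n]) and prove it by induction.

Claim: ℓ(B[n]) = 3^n.

Base case: ℓ(B[0]) = 1, and 3^0 = 1.
Assume ℓ(B[j]) = 3^j.
Then ℓ(B[j+1]) = 3·ℓ(B[j]) = 3·3^j = 3^{j+1}.
By induction, ℓ(B[n]) = 3^n for all n ≥ 0.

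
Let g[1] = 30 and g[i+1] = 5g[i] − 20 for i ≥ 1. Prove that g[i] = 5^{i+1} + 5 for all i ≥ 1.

Base case: g[1] = 30, and 5^{1+1} + 5 = 25 + 5 = 30.
Assume g[r] = 5^{r+1} + 5 for some r ≥ 1.
Then g[r+1] = 5g[r] − 20 = 5·(5^{r+1} + 5) − 20 = 5^{r+2} + 25 − 20 = 5^{r+2} + 5.
So the formula holds for r+1, and by induction g[i] = 5^{i+1} + 5 for all i ≥ 1.

g[i] = 5^{i+1} + 5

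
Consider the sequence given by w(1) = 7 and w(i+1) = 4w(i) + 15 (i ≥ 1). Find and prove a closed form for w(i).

Claim: w(i) = 3·4^i − 5.

Base case: w(1) = 7, and 3·4^1 − 5 = 12 − 5 = 7.
Assume w(j) = 3·4^j − 5 for some j ≥ 1.
Then w(j+1) = 4w(j) + 15 = 4·(3·4^j − 5) + 15 = 12·4^j − 20 + 15 = 3·4^{j+1} − 5.
This completes the inductive step, so w(i) = 3·4^i − 5 for all i ≥ 1.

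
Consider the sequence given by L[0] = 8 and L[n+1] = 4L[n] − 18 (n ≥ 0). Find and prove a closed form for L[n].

Claim: L[n] = 2·4^n + 6.

Base case: L[0] = 8, and 2·4^0 + 6 = 2 + 6 = 8.
Assume L[k] = 2·4^k + 6 for some k ≥ 0.
Then L[k+1] = 4L[k] − 18 = 4·(2·4^k + 6) − 18 = 8·4^k + 24 − 18 = 2·4^{k+1} + 6.
By induction, L[n] = 2·4^n + 6 for all n ≥ 0.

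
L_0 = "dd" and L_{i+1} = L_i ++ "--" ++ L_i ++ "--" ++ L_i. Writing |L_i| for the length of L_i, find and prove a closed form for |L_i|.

Claim: |L_i| = 4·3^i − 2.

Base case: |L_0| = 2, and 4·3^0 − 2 = 2.
Assume |L_k| = 4·3^k − 2.
Then |L_{k+1}| = 3|L_k| + 4 = 3(4·3^k − 2) + 4 = 4·3^{k+1} − 6 + 4 = 4·3^{k+1} − 2.
By induction, |L_i| = 4·3^i − 2 for all i ≥ 0.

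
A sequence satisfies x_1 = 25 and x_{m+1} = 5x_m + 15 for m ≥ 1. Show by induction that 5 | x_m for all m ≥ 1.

Base case: x_1 = 25 = 5·5, so 5 | x_1.
Assume 5 | x_r, so x_r = 5t for some integer t.
Then x_{r+1} = 5x_r + 15 = 5·(5t) + 15 = 5(5t + 3), so 5 | x_{r+1}.
Hence 5 | x_m for every m ≥ 1, by induction.

5 | x_m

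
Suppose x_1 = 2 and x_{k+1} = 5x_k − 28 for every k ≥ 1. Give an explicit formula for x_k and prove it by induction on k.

Claim: x_k = -5^k + 7.

Base case: x_1 = 2, and -5^1 + 7 = -5 + 7 = 2.
Assume x_m = -5^m + 7 for some m ≥ 1.
Then x_{m+1} = 5x_m − 28 = 5·(-5^m + 7) − 28 = -5^{m+1} + 35 − 28 = -5^{m+1} + 7.
This completes the inductive step, so x_k = -5^k + 7 for all k ≥ 1.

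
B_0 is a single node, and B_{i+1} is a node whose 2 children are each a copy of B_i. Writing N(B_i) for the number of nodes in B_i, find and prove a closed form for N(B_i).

Claim: N(B_i) = 2^{i+1} − 1.

Base case: N(B_0) = 1, and 2^{0+1} − 1 = 1.
Assume N(B_r) = 2^{r+1} − 1.
Then N(B_{r+1}) = 1 + 2N(B_r) = 1 + 2(2^{r+1} − 1) = 2^{r+2} − 2 + 1 = 2^{r+2} − 1.
Hence N(B_i) = 2^{i+1} − 1 for every i ≥ 0, by induction.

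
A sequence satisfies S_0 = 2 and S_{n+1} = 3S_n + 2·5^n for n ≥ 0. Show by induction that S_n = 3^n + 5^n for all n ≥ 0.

Base case: S_0 = 2, and 3^0 + 5^0 = 1 + 1 = 2.
Assume S_j = 3^j + 5^j for some j ≥ 0.
Then S_{j+1} = 3S_j + 2·5^j = 3·(3^j + 5^j) + 2·5^j = 3^{j+1} + 3·5^j + 2·5^j = 3^{j+1} + 5·5^j = 3^{j+1} + 5^{j+1}.
Hence S_n = 3^n + 5^n for every n ≥ 0, by induction.

S_n = 3^n + 5^n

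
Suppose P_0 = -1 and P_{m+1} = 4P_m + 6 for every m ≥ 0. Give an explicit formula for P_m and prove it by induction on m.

Claim: P_m = 4^m − 2.

Base case: P_0 = -1, and 4^0 − 2 = 1 − 2 = -1.
Assume P_j = 4^j − 2 for some j ≥ 0.
Then P_{j+1} = 4P_j + 6 = 4·(4^j − 2) + 6 = 4^{j+1} − 8 + 6 = 4^{j+1} − 2.
Hence P_m = 4^m − 2 for every m ≥ 0, by induction.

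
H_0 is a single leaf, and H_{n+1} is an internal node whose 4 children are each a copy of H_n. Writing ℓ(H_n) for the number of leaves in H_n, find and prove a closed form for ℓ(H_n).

Claim: ℓ(H_n) = 4^n.

Base case: ℓ(H_0) = 1, and 4^0 = 1.
Assume ℓ(H_r) = 4^r.
Then ℓ(H_{r+1}) = 4·ℓ(H_r) = 4·4^r = 4^{r+1}.
This completes the inductive step, so ℓ(H_n) = 4^n for all n ≥ 0.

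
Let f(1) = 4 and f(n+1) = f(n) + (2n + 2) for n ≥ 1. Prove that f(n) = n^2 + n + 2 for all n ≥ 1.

Base case: f(1) = 4, and 1^2 + 1 + 2 = 4.
Assume f(r) = r^2 + r + 2.
Then f(r+1) = f(r) + (2r + 2) = (r^2 + r + 2) + (2r + 2) = r^2 + 3r + 4,
and (r+1)^2 + (r+1) + 2 = r^2 + 3r + 4.
Hence f(n) = n^2 + n + 2 for every n ≥ 1, by induction.

f(n) = n^2 + n + 2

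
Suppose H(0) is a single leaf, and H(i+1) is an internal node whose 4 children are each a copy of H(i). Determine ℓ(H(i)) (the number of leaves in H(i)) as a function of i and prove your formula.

Claim: ℓ(H(i)) = 4^i.

Base case: ℓ(H(0)) = 1, and 4^0 = 1.
Assume ℓ(H(k)) = 4^k.
Then ℓ(H(k+1)) = 4·ℓ(H(k)) = 4·4^k = 4^{k+1}.
By induction, ℓ(H(i)) = 4^i for all i ≥ 0.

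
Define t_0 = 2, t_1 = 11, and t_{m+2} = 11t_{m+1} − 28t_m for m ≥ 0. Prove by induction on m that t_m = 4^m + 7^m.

Base cases: t_0 = 2 and 4^0 + 7^0 = 2; t_1 = 11 and 4^1 + 7^1 = 11.
Assume t_j = 4^j + 7^j for all 0 ≤ j ≤ r, where r ≥ 1.
Then t_{r+1} = 11t_r − 28t_{r−1} = 11·(4^r + 7^r) − 28·(4^{r−1} + 7^{r−1}) = (11·4 − 28)4^{r−1} + (11·7 − 28)7^{r−1} = 16·4^{r−1} + 49·7^{r−1} = 4^{r+1} + 7^{r+1}.
Hence t_m = 4^m + 7^m for every m ≥ 0, by strong induction.

t_m = 4^m + 7^m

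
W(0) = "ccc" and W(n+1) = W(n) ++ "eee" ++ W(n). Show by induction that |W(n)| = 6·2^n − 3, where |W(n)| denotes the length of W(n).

Base case: |W(0)| = 3, and 6·2^0 − 3 = 3.
Assume |W(m)| = 6·2^m − 3.
Then |W(m+1)| = |W(m)| + 3 + |W(m)| = 2|W(m)| + 3 = 2(6·2^m − 3) + 3 = 6·2^{m+1} − 6 + 3 = 6·2^{m+1} − 3.
By induction, |W(n)| = 6·2^n − 3 for all n ≥ 0.

|W(n)| = 6·2^n − 3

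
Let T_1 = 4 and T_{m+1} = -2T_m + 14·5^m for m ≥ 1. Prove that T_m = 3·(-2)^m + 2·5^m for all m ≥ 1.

Base case: T_1 = 4, and 3·(-2)^1 + 2·5^1 = -6 + 10 = 4.
Assume T_k = 3·(-2)^k + 2·5^k for some k ≥ 1.
Then T_{k+1} = -2T_k + 14·5^k = -2·(3·(-2)^k + 2·5^k) + 14·5^k = 3·(-2)^{k+1} − 4·5^k + 14·5^k = 3·(-2)^{k+1} + 10·5^k = 3·(-2)^{k+1} + 2·5^{k+1}.
This completes the inductive step, so T_m = 3·(-2)^m + 2·5^m for all m ≥ 1.

T_m = 3·(-2)^m + 2·5^m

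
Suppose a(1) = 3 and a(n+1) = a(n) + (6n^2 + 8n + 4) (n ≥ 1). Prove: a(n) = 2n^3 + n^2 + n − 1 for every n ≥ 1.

Base case: a(1) = 3, and 2·1^3 + 1^2 + 1 − 1 = 3.
Assume a(r) = 2r^3 + r^2 + r − 1.
Then a(r+1) = a(r) + (6r^2 + 8r + 4) = (2r^3 + r^2 + r − 1) + (6r^2 + 8r + 4) = 2r^3 + 7r^2 + 9r + 3,
and 2·(r+1)^3 + (r+1)^2 + (r+1) − 1 = 2r^3 + 7r^2 + 9r + 3.
By induction, a(n) = 2n^3 + n^2 + n − 1 for all n ≥ 1.

a(n) = 2n^3 + n^2 + n − 1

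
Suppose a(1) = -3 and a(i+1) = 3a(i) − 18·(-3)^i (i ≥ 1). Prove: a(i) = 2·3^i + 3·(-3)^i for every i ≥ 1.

Base case: a(1) = -3, and 2·3^1 + 3·(-3)^1 = 6 − 9 = -3.
Assume a(k) = 2·3^k + 3·(-3)^k for some k ≥ 1.
Then a(k+1) = 3a(k) − 18·(-3)^k = 3·(2·3^k + 3·(-3)^k) − 18·(-3)^k = 2·3^{k+1} + 9·(-3)^k − 18·(-3)^k = 2·3^{k+1} − 9·(-3)^k = 2·3^{k+1} + 3·(-3)^{k+1}.
This completes the inductive step, so a(i) = 2·3^i + 3·(-3)^i for all i ≥ 1.

a(i) = 2·3^i + 3·(-3)^i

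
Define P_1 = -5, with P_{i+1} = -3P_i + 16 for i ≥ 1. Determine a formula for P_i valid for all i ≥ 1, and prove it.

Claim: P_i = 3·(-3)^i + 4.

Base case: P_1 = -5, and 3·(-3)^1 + 4 = -9 + 4 = -5.
Assume P_r = 3·(-3)^r + 4 for some r ≥ 1.
Then P_{r+1} = -3P_r + 16 = -3·(3·(-3)^r + 4) + 16 = -9·(-3)^r − 12 + 16 = 3·(-3)^{r+1} + 4.
By induction, P_i = 3·(-3)^i + 4 for all i ≥ 1.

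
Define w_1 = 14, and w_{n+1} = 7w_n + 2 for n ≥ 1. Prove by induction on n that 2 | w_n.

Base case: w_1 = 14 = 2·7, so 2 | w_1.
Assume 2 | w_j, so w_j = 2t for some integer t.
Then w_{j+1} = 7w_j + 2 = 7·(2t) + 2 = 2(7t + 1), so 2 | w_{j+1}.
By induction, 2 | w_n for all n ≥ 1.

2 | w_n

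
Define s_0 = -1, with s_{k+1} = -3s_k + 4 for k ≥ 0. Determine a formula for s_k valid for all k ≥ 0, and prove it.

Claim: s_k = -2·(-3)^k + 1.

Base case: s_0 = -1, and -2·(-3)^0 + 1 = -2 + 1 = -1.
Assume s_m = -2·(-3)^m + 1 for some m ≥ 0.
Then s_{m+1} = -3s_m + 4 = -3·(-2·(-3)^m + 1) + 4 = 6·(-3)^m − 3 + 4 = -2·(-3)^{m+1} + 1.
This completes the inductive step, so s_k = -2·(-3)^k + 1 for all k ≥ 0.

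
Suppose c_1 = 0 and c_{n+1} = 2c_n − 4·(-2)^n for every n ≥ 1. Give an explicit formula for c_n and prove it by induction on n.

Claim: c_n = 2^n + (-2)^n.

Base case: c_1 = 0, and 2^1 + (-2)^1 = 2 − 2 = 0.
Assume c_k = 2^k + (-2)^k for some k ≥ 1.
Then c_{k+1} = 2c_k − 4·(-2)^k = 2·(2^k + (-2)^k) − 4·(-2)^k = 2^{k+1} + 2·(-2)^k − 4·(-2)^k = 2^{k+1} − 2·(-2)^k = 2^{k+1} + (-2)^{k+1}.
By induction, c_n = 2^n + (-2)^n for all n ≥ 1.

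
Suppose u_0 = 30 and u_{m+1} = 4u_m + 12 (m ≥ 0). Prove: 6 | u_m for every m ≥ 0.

Base case: u_0 = 30 = 6·5, so 6 | u_0.
Assume 6 | u_k, so u_k = 6t for some integer t.
Then u_{k+1} = 4u_k + 12 = 4·(6t) + 12 = 6(4t + 2), so 6 | u_{k+1}.
So the property holds for k+1, and by induction 6 | u_m for all m ≥ 0.

6 | u_m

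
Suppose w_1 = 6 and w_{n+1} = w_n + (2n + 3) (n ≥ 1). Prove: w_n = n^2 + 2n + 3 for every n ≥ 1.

Base case: w_1 = 6, and 1^2 + 2·1 + 3 = 6.
Assume w_m = m^2 + 2m + 3.
Then w_{m+1} = w_m + (2m + 3) = (m^2 + 2m + 3) + (2m + 3) = m^2 + 4m + 6,
and (m+1)^2 + 2·(m+1) + 3 = m^2 + 4m + 6.
This completes the inductive step, so w_n = n^2 + 2n + 3 for all n ≥ 1.

w_n = n^2 + 2n + 3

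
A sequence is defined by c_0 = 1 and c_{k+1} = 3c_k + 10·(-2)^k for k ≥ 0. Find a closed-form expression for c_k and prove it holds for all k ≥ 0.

Claim: c_k = 3·3^k − 2·(-2)^k.

Base case: c_0 = 1, and 3·3^0 − 2·(-2)^0 = 3 − 2 = 1.
Assume c_r = 3·3^r − 2·(-2)^r for some r ≥ 0.
Then c_{r+1} = 3c_r + 10·(-2)^r = 3·(3·3^r − 2·(-2)^r) + 10·(-2)^r = 3·3^{r+1} − 6·(-2)^r + 10·(-2)^r = 3·3^{r+1} + 4·(-2)^r = 3·3^{r+1} − 2·(-2)^{r+1}.
This completes the inductive step, so c_k = 3·3^k − 2·(-2)^k for all k ≥ 0.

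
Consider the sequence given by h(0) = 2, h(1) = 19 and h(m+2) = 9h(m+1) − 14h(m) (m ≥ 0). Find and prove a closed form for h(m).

Claim: h(m) = 3·7^m − 2^m.

Base cases: h(0) = 2 and 3·7^0 − 2^0 = 2; h(1) = 19 and 3·7^1 − 2^1 = 19.
Assume h(j) = 3·7^j − 2^j for all 0 ≤ j ≤ r, where r ≥ 1.
Then h(r+1) = 9h(r) − 14h(r−1) = 9·(3·7^r − 2^r) − 14·(3·7^{r−1} − 2^{r−1}) = 3·(9·7 − 14)7^{r−1} − (9·2 − 14)2^{r−1} = 147·7^{r−1} − 4·2^{r−1} = 3·7^{r+1} − 2^{r+1}.
Hence h(m) = 3·7^m − 2^m for every m ≥ 0, by strong induction.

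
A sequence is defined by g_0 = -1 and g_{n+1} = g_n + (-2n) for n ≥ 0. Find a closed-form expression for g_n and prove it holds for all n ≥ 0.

Claim: g_n = -n^2 + n − 1.

Base case: g_0 = -1, and -0^2 + 0 − 1 = -1.
Assume g_j = -j^2 + j − 1.
Then g_{j+1} = g_j + (-2j) = (-j^2 + j − 1) + (-2j) = -j^2 − j − 1,
and -(j+1)^2 + (j+1) − 1 = -j^2 − j − 1.
Hence g_n = -n^2 + n − 1 for every n ≥ 0, by induction.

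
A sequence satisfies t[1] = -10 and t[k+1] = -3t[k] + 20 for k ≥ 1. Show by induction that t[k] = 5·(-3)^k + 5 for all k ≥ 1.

Base case: t[1] = -10, and 5·(-3)^1 + 5 = -15 + 5 = -10.
Assume t[j] = 5·(-3)^j + 5 for some j ≥ 1.
Then t[j+1] = -3t[j] + 20 = -3·(5·(-3)^j + 5) + 20 = -15·(-3)^j − 15 + 20 = 5·(-3)^{j+1} + 5.
By induction, t[k] = 5·(-3)^k + 5 for all k ≥ 1.

t[k] = 5·(-3)^k + 5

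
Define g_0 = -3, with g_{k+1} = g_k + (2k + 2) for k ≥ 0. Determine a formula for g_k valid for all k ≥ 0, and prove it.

Claim: g_k = k^2 + k − 3.

Base case: g_0 = -3, and 0^2 + 0 − 3 = -3.
Assume g_m = m^2 + m − 3.
Then g_{m+1} = g_m + (2m + 2) = (m^2 + m − 3) + (2m + 2) = m^2 + 3m − 1,
and (m+1)^2 + (m+1) − 3 = m^2 + 3m − 1.
This completes the inductive step, so g_k = k^2 + k − 3 for all k ≥ 0.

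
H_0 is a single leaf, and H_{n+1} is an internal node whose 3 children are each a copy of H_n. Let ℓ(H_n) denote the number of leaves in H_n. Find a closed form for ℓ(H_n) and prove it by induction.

Claim: ℓ(H_n) = 3^n.

Base case: ℓ(H_0) = 1, and 3^0 = 1.
Assume ℓ(H_m) = 3^m.
Then ℓ(H_{m+1}) = 3·ℓ(H_m) = 3·3^m = 3^{m+1}.
So the formula holds for m+1, and by induction ℓ(H_n) = 3^n for all n ≥ 0.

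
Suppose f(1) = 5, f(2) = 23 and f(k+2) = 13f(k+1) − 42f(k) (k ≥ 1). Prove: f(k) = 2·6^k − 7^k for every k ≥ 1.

Base cases: f(1) = 5 and 2·6^1 − 7^1 = 5; f(2) = 23 and 2·6^2 − 7^2 = 23.
Assume f(j) = 2·6^j − 7^j for all 1 ≤ j ≤ r, where r ≥ 2.
Then f(r+1) = 13f(r) − 42f(r−1) = 13·(2·6^r − 7^r) − 42·(2·6^{r−1} − 7^{r−1}) = 2·(13·6 − 42)6^{r−1} − (13·7 − 42)7^{r−1} = 72·6^{r−1} − 49·7^{r−1} = 2·6^{r+1} − 7^{r+1}.
So the formula holds for r+1, and by strong induction f(k) = 2·6^k − 7^k for all k ≥ 1.

f(k) = 2·6^k − 7^k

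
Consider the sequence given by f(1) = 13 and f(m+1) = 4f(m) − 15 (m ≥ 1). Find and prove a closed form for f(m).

Claim: f(m) = 2·4^m + 5.

Base case: f(1) = 13, and 2·4^1 + 5 = 8 + 5 = 13.
Assume f(k) = 2·4^k + 5 for some k ≥ 1.
Then f(k+1) = 4f(k) − 15 = 4·(2·4^k + 5) − 15 = 8·4^k + 20 − 15 = 2·4^{k+1} + 5.
This completes the inductive step, so f(m) = 2·4^m + 5 for all m ≥ 1.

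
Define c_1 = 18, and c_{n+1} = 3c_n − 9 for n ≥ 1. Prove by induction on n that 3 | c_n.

Base case: c_1 = 18 = 3·6, so 3 | c_1.
Assume 3 | c_m, so c_m = 3t for some integer t.
Then c_{m+1} = 3c_m − 9 = 3·(3t) − 9 = 3(3t − 3), so 3 | c_{m+1}.
So the property holds for m+1, and by induction 3 | c_n for all n ≥ 1.

3 | c_n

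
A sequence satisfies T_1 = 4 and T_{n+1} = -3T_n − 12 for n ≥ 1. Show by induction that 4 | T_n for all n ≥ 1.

Base case: T_1 = 4 = 4·1, so 4 | T_1.
Assume 4 | T_m, so T_m = 4t for some integer t.
Then T_{m+1} = -3T_m − 12 = -3·(4t) − 12 = 4(-3t − 3), so 4 | T_{m+1}.
By induction, 4 | T_n for all n ≥ 1.

4 | T_n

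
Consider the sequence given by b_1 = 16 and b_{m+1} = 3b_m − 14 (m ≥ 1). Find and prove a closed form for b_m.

Claim: b_m = 3^{m+1} + 7.

Base case: b_1 = 16, and 3^{1+1} + 7 = 9 + 7 = 16.
Assume b_k = 3^{k+1} + 7 for some k ≥ 1.
Then b_{k+1} = 3b_k − 14 = 3·(3^{k+1} + 7) − 14 = 3^{k+2} + 21 − 14 = 3^{k+2} + 7.
So the formula holds for k+1, and by induction b_m = 3^{m+1} + 7 for all m ≥ 1.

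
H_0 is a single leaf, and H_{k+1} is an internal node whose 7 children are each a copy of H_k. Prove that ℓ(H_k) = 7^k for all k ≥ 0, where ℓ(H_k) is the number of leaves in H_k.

Base case: ℓ(H_0) = 1, and 7^0 = 1.
Assume ℓ(H_m) = 7^m.
Then ℓ(H_{m+1}) = 7·ℓ(H_m) = 7·7^m = 7^{m+1}.
Hence ℓ(H_k) = 7^k for every k ≥ 0, by induction.

ℓ(H_k) = 7^k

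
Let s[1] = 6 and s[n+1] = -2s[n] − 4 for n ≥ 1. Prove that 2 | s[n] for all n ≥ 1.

Base case: s[1] = 6 = 2·3, so 2 | s[1].
Assume 2 | s[k], so s[k] = 2t for some integer t.
Then s[k+1] = -2s[k] − 4 = -2·(2t) − 4 = 2(-2t − 2), so 2 | s[k+1].
Hence 2 | s[n] for every n ≥ 1, by induction.

2 | s[n]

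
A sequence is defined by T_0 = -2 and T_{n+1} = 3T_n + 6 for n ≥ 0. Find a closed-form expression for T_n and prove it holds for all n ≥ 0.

Claim: T_n = 3^n − 3.

Base case: T_0 = -2, and 3^0 − 3 = 1 − 3 = -2.
Assume T_r = 3^r − 3 for some r ≥ 0.
Then T_{r+1} = 3T_r + 6 = 3·(3^r − 3) + 6 = 3^{r+1} − 9 + 6 = 3^{r+1} − 3.
So the formula holds for r+1, and by induction T_n = 3^n − 3 for all n ≥ 0.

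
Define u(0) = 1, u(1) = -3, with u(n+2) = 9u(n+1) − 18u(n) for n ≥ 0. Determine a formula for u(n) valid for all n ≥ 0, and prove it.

Claim: u(n) = 3·3^n − 2·6^n.

Base cases: u(0) = 1 and 3·3^0 − 2·6^0 = 1; u(1) = -3 and 3·3^1 − 2·6^1 = -3.
Assume u(j) = 3·3^j − 2·6^j for all 0 ≤ j ≤ k, where k ≥ 1.
Then u(k+1) = 9u(k) − 18u(k−1) = 9·(3·3^k − 2·6^k) − 18·(3·3^{k−1} − 2·6^{k−1}) = 3·(9·3 − 18)3^{k−1} − 2·(9·6 − 18)6^{k−1} = 27·3^{k−1} − 72·6^{k−1} = 3·3^{k+1} − 2·6^{k+1}.
By strong induction, u(n) = 3·3^n − 2·6^n for all n ≥ 0.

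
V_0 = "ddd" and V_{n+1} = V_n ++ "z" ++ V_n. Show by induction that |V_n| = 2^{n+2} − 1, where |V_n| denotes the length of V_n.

Base case: |V_0| = 3, and 2^{0+2} − 1 = 3.
Assume |V_j| = 2^{j+2} − 1.
Then |V_{j+1}| = |V_j| + 1 + |V_j| = 2|V_j| + 1 = 2(2^{j+2} − 1) + 1 = 2^{j+3} − 2 + 1 = 2^{j+3} − 1.
Hence |V_n| = 2^{n+2} − 1 for every n ≥ 0, by induction.

|V_n| = 2^{n+2} − 1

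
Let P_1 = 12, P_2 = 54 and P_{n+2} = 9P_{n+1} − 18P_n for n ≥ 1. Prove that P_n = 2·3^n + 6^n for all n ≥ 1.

Base cases: P_1 = 12 and 2·3^1 + 6^1 = 12; P_2 = 54 and 2·3^2 + 6^2 = 54.
Assume P_j = 2·3^j + 6^j for all 1 ≤ j ≤ k, where k ≥ 2.
Then P_{k+1} = 9P_k − 18P_{k−1} = 9·(2·3^k + 6^k) − 18·(2·3^{k−1} + 6^{k−1}) = 2·(9·3 − 18)3^{k−1} + (9·6 − 18)6^{k−1} = 18·3^{k−1} + 36·6^{k−1} = 2·3^{k+1} + 6^{k+1}.
Hence P_n = 2·3^n + 6^n for every n ≥ 1, by strong induction.

P_n = 2·3^n + 6^n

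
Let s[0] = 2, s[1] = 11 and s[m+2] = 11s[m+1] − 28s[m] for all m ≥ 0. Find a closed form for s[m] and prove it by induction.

Claim: s[m] = 7^m + 4^m.

Base cases: s[0] = 2 and 7^0 + 4^0 = 2; s[1] = 11 and 7^1 + 4^1 = 11.
Assume s[j] = 7^j + 4^j for all 0 ≤ j ≤ r, where r ≥ 1.
Then s[r+1] = 11s[r] − 28s[r−1] = 11·(7^r + 4^r) − 28·(7^{r−1} + 4^{r−1}) = (11·7 − 28)7^{r−1} + (11·4 − 28)4^{r−1} = 49·7^{r−1} + 16·4^{r−1} = 7^{r+1} + 4^{r+1}.
By strong induction, s[m] = 7^m + 4^m for all m ≥ 0.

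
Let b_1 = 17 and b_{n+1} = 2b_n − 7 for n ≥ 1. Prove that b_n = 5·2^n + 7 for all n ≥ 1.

Base case: b_1 = 17, and 5·2^1 + 7 = 10 + 7 = 17.
Assume b_k = 5·2^k + 7 for some k ≥ 1.
Then b_{k+1} = 2b_k − 7 = 2·(5·2^k + 7) − 7 = 10·2^k + 14 − 7 = 5·2^{k+1} + 7.
Hence b_n = 5·2^n + 7 for every n ≥ 1, by induction.

b_n = 5·2^n + 7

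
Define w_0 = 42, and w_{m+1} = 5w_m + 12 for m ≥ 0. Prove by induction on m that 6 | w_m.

Base case: w_0 = 42 = 6·7, so 6 | w_0.
Assume 6 | w_j, so w_j = 6t for some integer t.
Then w_{j+1} = 5w_j + 12 = 5·(6t) + 12 = 6(5t + 2), so 6 | w_{j+1}.
This completes the inductive step, so 6 | w_m for all m ≥ 0.

6 | w_m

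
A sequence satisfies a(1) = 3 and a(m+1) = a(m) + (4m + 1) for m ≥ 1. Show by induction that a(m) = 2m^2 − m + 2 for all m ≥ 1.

Base case: a(1) = 3, and 2·1^2 − 1 + 2 = 3.
Assume a(j) = 2j^2 − j + 2.
Then a(j+1) = a(j) + (4j + 1) = (2j^2 − j + 2) + (4j + 1) = 2j^2 + 3j + 3,
and 2·(j+1)^2 − (j+1) + 2 = 2j^2 + 3j + 3.
This completes the inductive step, so a(m) = 2m^2 − m + 2 for all m ≥ 1.

a(m) = 2m^2 − m + 2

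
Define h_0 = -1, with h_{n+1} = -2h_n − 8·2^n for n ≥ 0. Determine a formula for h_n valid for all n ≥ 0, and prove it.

Claim: h_n = (-2)^n − 2·2^n.

Base case: h_0 = -1, and (-2)^0 − 2·2^0 = 1 − 2 = -1.
Assume h_r = (-2)^r − 2·2^r for some r ≥ 0.
Then h_{r+1} = -2h_r − 8·2^r = -2·((-2)^r − 2·2^r) − 8·2^r = (-2)^{r+1} + 4·2^r − 8·2^r = (-2)^{r+1} − 4·2^r = (-2)^{r+1} − 2·2^{r+1}.
This completes the inductive step, so h_n = (-2)^n − 2·2^n for all n ≥ 0.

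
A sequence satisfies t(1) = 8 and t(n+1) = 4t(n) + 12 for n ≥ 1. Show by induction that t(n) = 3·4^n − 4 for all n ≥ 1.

Base case: t(1) = 8, and 3·4^1 − 4 = 12 − 4 = 8.
Assume t(j) = 3·4^j − 4 for some j ≥ 1.
Then t(j+1) = 4t(j) + 12 = 4·(3·4^j − 4) + 12 = 12·4^j − 16 + 12 = 3·4^{j+1} − 4.
So the formula holds for j+1, and by induction t(n) = 3·4^n − 4 for all n ≥ 1.

t(n) = 3·4^n − 4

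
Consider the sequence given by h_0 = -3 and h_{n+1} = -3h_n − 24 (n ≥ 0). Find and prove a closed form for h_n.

Claim: h_n = 3·(-3)^n − 6.

Base case: h_0 = -3, and 3·(-3)^0 − 6 = 3 − 6 = -3.
Assume h_r = 3·(-3)^r − 6 for some r ≥ 0.
Then h_{r+1} = -3h_r − 24 = -3·(3·(-3)^r − 6) − 24 = -9·(-3)^r + 18 − 24 = 3·(-3)^{r+1} − 6.
So the formula holds for r+1, and by induction h_n = 3·(-3)^n − 6 for all n ≥ 0.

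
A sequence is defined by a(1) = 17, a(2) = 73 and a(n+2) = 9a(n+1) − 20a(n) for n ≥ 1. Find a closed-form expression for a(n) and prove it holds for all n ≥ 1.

Claim: a(n) = 3·4^n + 5^n.

Base cases: a(1) = 17 and 3·4^1 + 5^1 = 17; a(2) = 73 and 3·4^2 + 5^2 = 73.
Assume a(j) = 3·4^j + 5^j for all 1 ≤ j ≤ r, where r ≥ 2.
Then a(r+1) = 9a(r) − 20a(r−1) = 9·(3·4^r + 5^r) − 20·(3·4^{r−1} + 5^{r−1}) = 3·(9·4 − 20)4^{r−1} + (9·5 − 20)5^{r−1} = 48·4^{r−1} + 25·5^{r−1} = 3·4^{r+1} + 5^{r+1}.
So the formula holds for r+1, and by strong induction a(n) = 3·4^n + 5^n for all n ≥ 1.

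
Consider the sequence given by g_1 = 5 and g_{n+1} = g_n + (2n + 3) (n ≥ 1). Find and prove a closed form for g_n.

Claim: g_n = n^2 + 2n + 2.

Base case: g_1 = 5, and 1^2 + 2·1 + 2 = 5.
Assume g_j = j^2 + 2j + 2.
Then g_{j+1} = g_j + (2j + 3) = (j^2 + 2j + 2) + (2j + 3) = j^2 + 4j + 5,
and (j+1)^2 + 2·(j+1) + 2 = j^2 + 4j + 5.
This completes the inductive step, so g_n = n^2 + 2n + 2 for all n ≥ 1.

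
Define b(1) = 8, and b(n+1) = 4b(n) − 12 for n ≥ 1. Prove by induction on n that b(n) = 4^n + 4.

Base case: b(1) = 8, and 4^1 + 4 = 4 + 4 = 8.
Assume b(j) = 4^j + 4 for some j ≥ 1.
Then b(j+1) = 4b(j) − 12 = 4·(4^j + 4) − 12 = 4^{j+1} + 16 − 12 = 4^{j+1} + 4.
This completes the inductive step, so b(n) = 4^n + 4 for all n ≥ 1.

b(n) = 4^n + 4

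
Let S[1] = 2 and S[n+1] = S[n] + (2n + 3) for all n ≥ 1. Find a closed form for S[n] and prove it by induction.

Claim: S[n] = n^2 + 2n − 1.

Base case: S[1] = 2, and 1^2 + 2·1 − 1 = 2.
Assume S[r] = r^2 + 2r − 1.
Then S[r+1] = S[r] + (2r + 3) = (r^2 + 2r − 1) + (2r + 3) = r^2 + 4r + 2,
and (r+1)^2 + 2·(r+1) − 1 = r^2 + 4r + 2.
Hence S[n] = n^2 + 2n − 1 for every n ≥ 1, by induction.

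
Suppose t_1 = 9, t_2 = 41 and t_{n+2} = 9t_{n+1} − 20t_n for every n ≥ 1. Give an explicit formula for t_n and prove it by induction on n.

Claim: t_n = 5^n + 4^n.

Base cases: t_1 = 9 and 5^1 + 4^1 = 9; t_2 = 41 and 5^2 + 4^2 = 41.
Assume t_j = 5^j + 4^j for all 1 ≤ j ≤ k, where k ≥ 2.
Then t_{k+1} = 9t_k − 20t_{k−1} = 9·(5^k + 4^k) − 20·(5^{k−1} + 4^{k−1}) = (9·5 − 20)5^{k−1} + (9·4 − 20)4^{k−1} = 25·5^{k−1} + 16·4^{k−1} = 5^{k+1} + 4^{k+1}.
By strong induction, t_n = 5^n + 4^n for all n ≥ 1.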